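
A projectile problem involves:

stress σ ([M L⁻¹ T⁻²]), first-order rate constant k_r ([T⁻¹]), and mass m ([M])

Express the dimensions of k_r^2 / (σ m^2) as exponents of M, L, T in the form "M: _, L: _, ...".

M: -3, L: 1, T: 0

Collect each base-dimension exponent across the product:
  M: −(1) + 2·(0) − 2·(1) = -3
  L: −(-1) + 2·(0) − 2·(0) = 1
  T: −(-2) + 2·(-1) − 2·(0) = 0
So the dimensions are [M⁻³ L].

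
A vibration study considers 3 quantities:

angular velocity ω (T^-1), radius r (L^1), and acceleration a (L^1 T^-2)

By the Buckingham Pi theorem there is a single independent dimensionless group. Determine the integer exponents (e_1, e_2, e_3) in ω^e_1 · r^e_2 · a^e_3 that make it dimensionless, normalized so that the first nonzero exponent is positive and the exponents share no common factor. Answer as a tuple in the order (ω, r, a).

L: e_1·(0) + e_2·(1) + e_3·(1) = 0
T: e_1·(-1) + e_2·(0) + e_3·(-2) = 0
Solving this homogeneous linear system for the smallest-integer solution (first nonzero entry positive) gives (2, 1, -1).

(2, 1, -1)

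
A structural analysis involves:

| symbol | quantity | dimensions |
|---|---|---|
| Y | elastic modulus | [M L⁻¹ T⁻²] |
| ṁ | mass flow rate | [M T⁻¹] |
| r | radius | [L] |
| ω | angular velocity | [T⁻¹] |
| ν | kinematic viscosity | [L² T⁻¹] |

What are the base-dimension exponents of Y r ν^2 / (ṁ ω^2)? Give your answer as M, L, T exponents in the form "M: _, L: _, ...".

Collect each base-dimension exponent across the product:
  M: (1) − (1) + (0) − 2·(0) + 2·(0) = 0
  L: (-1) − (0) + (1) − 2·(0) + 2·(2) = 4
  T: (-2) − (-1) + (0) − 2·(-1) + 2·(-1) = -1
So the dimensions are [L⁴ T⁻¹].

M: 0, L: 4, T: -1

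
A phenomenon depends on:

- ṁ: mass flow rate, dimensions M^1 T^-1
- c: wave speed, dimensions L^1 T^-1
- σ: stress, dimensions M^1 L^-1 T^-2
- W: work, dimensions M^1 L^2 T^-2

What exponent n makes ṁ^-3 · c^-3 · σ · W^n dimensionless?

2

Balance the M exponent: (1)·n from W, plus −3·(1) − 3·(0) + (1) = -2 from the rest, must sum to zero.
n − 2 = 0, so n = 2.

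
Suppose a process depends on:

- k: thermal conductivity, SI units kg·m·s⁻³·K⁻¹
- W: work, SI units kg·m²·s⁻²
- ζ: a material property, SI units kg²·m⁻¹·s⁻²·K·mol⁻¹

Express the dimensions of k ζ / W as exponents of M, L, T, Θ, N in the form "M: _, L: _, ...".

M: 2, L: -2, T: -3, Θ: 0, N: -1

Collect each base-dimension exponent across the product:
  M: (1) − (1) + (2) = 2
  L: (1) − (2) + (-1) = -2
  T: (-3) − (-2) + (-2) = -3
  Θ: (-1) − (0) + (1) = 0
  N: (0) − (0) + (-1) = -1
So the dimensions are [M² L⁻² T⁻³ N⁻¹].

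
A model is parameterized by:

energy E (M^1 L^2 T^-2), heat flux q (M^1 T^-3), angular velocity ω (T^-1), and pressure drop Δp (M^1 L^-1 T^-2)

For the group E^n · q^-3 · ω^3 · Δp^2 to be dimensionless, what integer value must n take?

1

Balance the M exponent: (1)·n from E, plus −3·(1) + 3·(0) + 2·(1) = -1 from the rest, must sum to zero.
n − 1 = 0, so n = 1.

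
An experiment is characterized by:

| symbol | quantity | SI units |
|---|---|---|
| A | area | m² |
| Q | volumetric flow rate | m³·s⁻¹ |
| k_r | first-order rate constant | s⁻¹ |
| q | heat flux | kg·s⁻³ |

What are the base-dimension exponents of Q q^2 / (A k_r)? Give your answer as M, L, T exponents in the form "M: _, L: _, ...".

Collect each base-dimension exponent across the product:
  M: −(0) + (0) − (0) + 2·(1) = 2
  L: −(2) + (3) − (0) + 2·(0) = 1
  T: −(0) + (-1) − (-1) + 2·(-3) = -6
So the dimensions are [M² L T⁻⁶].

M: 2, L: 1, T: -6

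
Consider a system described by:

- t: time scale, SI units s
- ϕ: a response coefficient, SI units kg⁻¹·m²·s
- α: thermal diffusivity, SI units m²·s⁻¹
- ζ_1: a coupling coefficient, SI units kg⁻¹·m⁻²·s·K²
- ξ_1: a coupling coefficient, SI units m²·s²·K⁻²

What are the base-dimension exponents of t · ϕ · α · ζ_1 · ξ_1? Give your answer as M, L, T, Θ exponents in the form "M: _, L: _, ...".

M: -2, L: 4, T: 4, Θ: 0

Collect each base-dimension exponent across the product:
  M: (0) + (-1) + (0) + (-1) + (0) = -2
  L: (0) + (2) + (2) + (-2) + (2) = 4
  T: (1) + (1) + (-1) + (1) + (2) = 4
  Θ: (0) + (0) + (0) + (2) + (-2) = 0
So the dimensions are [M⁻² L⁴ T⁴].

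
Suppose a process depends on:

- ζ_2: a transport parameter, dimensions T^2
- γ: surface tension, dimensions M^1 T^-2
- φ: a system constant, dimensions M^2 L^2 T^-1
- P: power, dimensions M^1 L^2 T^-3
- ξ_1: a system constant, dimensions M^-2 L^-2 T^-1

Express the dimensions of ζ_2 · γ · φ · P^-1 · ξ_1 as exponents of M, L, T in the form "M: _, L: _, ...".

Collect each base-dimension exponent across the product:
  M: (0) + (1) + (2) − (1) + (-2) = 0
  L: (0) + (0) + (2) − (2) + (-2) = -2
  T: (2) + (-2) + (-1) − (-3) + (-1) = 1
So the dimensions are [L⁻² T].

M: 0, L: -2, T: 1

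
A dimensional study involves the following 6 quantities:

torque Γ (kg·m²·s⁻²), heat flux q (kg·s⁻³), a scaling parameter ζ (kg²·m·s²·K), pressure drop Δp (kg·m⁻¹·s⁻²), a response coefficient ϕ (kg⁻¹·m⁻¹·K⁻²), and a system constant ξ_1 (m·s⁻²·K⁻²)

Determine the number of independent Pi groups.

There are 6 variables and 4 base dimensions (M, L, T, Θ).
The dimension matrix has rank 4.
Independent dimensionless groups: 6 − 4 = 2.

2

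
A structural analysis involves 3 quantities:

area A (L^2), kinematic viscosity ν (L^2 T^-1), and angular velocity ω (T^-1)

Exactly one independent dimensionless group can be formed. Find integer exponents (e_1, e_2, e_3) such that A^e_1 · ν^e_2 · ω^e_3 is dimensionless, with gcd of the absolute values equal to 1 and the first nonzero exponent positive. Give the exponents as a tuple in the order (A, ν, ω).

(1, -1, 1)

L: e_1·(2) + e_2·(2) + e_3·(0) = 0
T: e_1·(0) + e_2·(-1) + e_3·(-1) = 0
Solving this homogeneous linear system for the smallest-integer solution (first nonzero entry positive) gives (1, -1, 1).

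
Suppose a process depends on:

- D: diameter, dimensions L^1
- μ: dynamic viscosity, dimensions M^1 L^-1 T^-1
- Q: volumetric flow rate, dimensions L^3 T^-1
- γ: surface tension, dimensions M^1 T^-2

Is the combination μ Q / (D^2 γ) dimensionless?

yes

Sum the exponent of each base dimension across the product:
  M: −2·[D]_M + [μ]_M + [Q]_M − [γ]_M = −2·(0) + (1) + (0) − (1) = 0
  L: −2·[D]_L + [μ]_L + [Q]_L − [γ]_L = −2·(1) + (-1) + (3) − (0) = 0
  T: −2·[D]_T + [μ]_T + [Q]_T − [γ]_T = −2·(0) + (-1) + (-1) − (-2) = 0
  Θ: −2·[D]_Θ + [μ]_Θ + [Q]_Θ − [γ]_Θ = −2·(0) + (0) + (0) − (0) = 0
All base exponents vanish — dimensionless.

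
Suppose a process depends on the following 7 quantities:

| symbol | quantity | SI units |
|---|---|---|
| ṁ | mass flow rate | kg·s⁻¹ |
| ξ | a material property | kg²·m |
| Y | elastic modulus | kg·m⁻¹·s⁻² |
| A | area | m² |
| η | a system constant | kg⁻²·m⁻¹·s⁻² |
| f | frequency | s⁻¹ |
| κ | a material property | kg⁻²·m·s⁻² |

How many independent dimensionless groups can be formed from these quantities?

There are 7 variables and 3 base dimensions (M, L, T).
The dimension matrix has rank 3.
Independent dimensionless groups: 7 − 3 = 4.

4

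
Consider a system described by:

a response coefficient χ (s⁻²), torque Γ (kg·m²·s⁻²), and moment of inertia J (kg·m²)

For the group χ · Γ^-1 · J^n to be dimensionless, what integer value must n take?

1

Balance the M exponent: (1)·n from J, plus (0) − (1) = -1 from the rest, must sum to zero.
n − 1 = 0, so n = 1.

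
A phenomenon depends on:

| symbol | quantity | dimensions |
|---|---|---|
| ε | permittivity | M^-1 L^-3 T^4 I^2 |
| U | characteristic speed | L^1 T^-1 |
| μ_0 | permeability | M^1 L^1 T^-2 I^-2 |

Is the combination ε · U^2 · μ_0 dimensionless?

yes

Sum the exponent of each base dimension across the product:
  M: [ε]_M + 2·[U]_M + [μ_0]_M = (-1) + 2·(0) + (1) = 0
  L: [ε]_L + 2·[U]_L + [μ_0]_L = (-3) + 2·(1) + (1) = 0
  T: [ε]_T + 2·[U]_T + [μ_0]_T = (4) + 2·(-1) + (-2) = 0
  I: [ε]_I + 2·[U]_I + [μ_0]_I = (2) + 2·(0) + (-2) = 0
All base exponents vanish — dimensionless.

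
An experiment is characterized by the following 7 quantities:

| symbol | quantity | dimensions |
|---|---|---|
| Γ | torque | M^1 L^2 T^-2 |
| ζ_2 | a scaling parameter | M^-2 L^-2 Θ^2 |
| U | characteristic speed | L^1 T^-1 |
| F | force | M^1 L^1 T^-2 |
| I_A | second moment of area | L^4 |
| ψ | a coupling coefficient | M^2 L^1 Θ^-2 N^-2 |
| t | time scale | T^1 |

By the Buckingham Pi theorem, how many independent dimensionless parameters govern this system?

There are 7 variables and 5 base dimensions (M, L, T, Θ, N).
The dimension matrix has rank 5.
Independent dimensionless groups: 7 − 5 = 2.

2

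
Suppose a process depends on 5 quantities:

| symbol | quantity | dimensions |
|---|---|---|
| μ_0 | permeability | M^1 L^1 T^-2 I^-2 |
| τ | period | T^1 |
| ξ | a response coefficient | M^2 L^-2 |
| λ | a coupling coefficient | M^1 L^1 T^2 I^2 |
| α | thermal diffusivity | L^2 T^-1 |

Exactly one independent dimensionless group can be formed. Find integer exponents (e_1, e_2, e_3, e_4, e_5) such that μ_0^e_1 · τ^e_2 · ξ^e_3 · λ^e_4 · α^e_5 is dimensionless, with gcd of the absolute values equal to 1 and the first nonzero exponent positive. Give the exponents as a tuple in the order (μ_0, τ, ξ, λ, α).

M: e_1·(1) + e_2·(0) + e_3·(2) + e_4·(1) + e_5·(0) = 0
L: e_1·(1) + e_2·(0) + e_3·(-2) + e_4·(1) + e_5·(2) = 0
T: e_1·(-2) + e_2·(1) + e_3·(0) + e_4·(2) + e_5·(-1) = 0
I: e_1·(-2) + e_2·(0) + e_3·(0) + e_4·(2) + e_5·(0) = 0
Solving this homogeneous linear system for the smallest-integer solution (first nonzero entry positive) gives (1, -2, -1, 1, -2).

(1, -2, -1, 1, -2)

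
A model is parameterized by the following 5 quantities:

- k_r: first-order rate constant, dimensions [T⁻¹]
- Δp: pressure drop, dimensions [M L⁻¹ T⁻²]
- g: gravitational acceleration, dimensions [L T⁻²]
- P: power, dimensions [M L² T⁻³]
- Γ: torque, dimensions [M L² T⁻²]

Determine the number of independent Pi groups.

2

There are 5 variables and 3 base dimensions (M, L, T).
The dimension matrix has rank 3.
Independent dimensionless groups: 5 − 3 = 2.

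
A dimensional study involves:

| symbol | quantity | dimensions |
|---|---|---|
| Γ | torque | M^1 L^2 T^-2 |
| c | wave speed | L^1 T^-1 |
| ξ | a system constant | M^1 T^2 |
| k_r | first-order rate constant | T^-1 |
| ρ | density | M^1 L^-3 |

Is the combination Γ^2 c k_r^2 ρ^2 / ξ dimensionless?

no

Sum the exponent of each base dimension across the product:
  M: 2·[Γ]_M + [c]_M − [ξ]_M + 2·[k_r]_M + 2·[ρ]_M = 2·(1) + (0) − (1) + 2·(0) + 2·(1) = 3
  L: 2·[Γ]_L + [c]_L − [ξ]_L + 2·[k_r]_L + 2·[ρ]_L = 2·(2) + (1) − (0) + 2·(0) + 2·(-3) = -1
  T: 2·[Γ]_T + [c]_T − [ξ]_T + 2·[k_r]_T + 2·[ρ]_T = 2·(-2) + (-1) − (2) + 2·(-1) + 2·(0) = -9
Net dimensions [M³ L⁻¹ T⁻⁹] ≠ [1] — not dimensionless.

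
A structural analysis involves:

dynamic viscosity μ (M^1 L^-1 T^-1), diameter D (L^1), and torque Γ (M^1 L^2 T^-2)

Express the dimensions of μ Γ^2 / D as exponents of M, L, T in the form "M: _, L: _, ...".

Collect each base-dimension exponent across the product:
  M: (1) − (0) + 2·(1) = 3
  L: (-1) − (1) + 2·(2) = 2
  T: (-1) − (0) + 2·(-2) = -5
So the dimensions are [M³ L² T⁻⁵].

M: 3, L: 2, T: -5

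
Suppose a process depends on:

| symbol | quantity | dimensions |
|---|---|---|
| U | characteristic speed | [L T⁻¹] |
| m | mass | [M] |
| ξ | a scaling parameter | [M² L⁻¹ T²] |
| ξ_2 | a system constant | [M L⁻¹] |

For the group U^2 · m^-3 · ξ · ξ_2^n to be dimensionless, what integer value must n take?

1

Balance the M exponent: (1)·n from ξ_2, plus 2·(0) − 3·(1) + (2) = -1 from the rest, must sum to zero.
n − 1 = 0, so n = 1.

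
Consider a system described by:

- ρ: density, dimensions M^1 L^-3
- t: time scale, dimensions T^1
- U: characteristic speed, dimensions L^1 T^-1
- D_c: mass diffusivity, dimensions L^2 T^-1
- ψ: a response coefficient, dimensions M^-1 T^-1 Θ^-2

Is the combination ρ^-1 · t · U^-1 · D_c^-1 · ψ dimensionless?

no

Sum the exponent of each base dimension across the product:
  M: −[ρ]_M + [t]_M − [U]_M − [D_c]_M + [ψ]_M = −(1) + (0) − (0) − (0) + (-1) = -2
  L: −[ρ]_L + [t]_L − [U]_L − [D_c]_L + [ψ]_L = −(-3) + (0) − (1) − (2) + (0) = 0
  T: −[ρ]_T + [t]_T − [U]_T − [D_c]_T + [ψ]_T = −(0) + (1) − (-1) − (-1) + (-1) = 2
  Θ: −[ρ]_Θ + [t]_Θ − [U]_Θ − [D_c]_Θ + [ψ]_Θ = −(0) + (0) − (0) − (0) + (-2) = -2
Net dimensions [M⁻² T² Θ⁻²] ≠ [1] — not dimensionless.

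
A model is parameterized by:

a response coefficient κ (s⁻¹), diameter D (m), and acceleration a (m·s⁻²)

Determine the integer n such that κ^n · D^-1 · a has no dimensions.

Balance the T exponent: (-1)·n from κ, plus −(0) + (-2) = -2 from the rest, must sum to zero.
−n − 2 = 0, so n = -2.

-2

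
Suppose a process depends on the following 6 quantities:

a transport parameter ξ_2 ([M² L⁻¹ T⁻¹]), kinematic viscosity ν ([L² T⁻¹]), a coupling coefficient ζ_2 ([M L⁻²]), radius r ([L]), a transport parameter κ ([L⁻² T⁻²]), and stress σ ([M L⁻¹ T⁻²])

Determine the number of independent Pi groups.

There are 6 variables and 3 base dimensions (M, L, T).
The dimension matrix has rank 3.
Independent dimensionless groups: 6 − 3 = 3.

3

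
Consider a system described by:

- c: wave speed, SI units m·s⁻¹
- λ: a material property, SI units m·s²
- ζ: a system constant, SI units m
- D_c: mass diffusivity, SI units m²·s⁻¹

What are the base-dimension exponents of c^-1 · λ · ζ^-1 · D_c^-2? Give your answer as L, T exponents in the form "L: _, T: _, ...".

Collect each base-dimension exponent across the product:
  L: −(1) + (1) − (1) − 2·(2) = -5
  T: −(-1) + (2) − (0) − 2·(-1) = 5
So the dimensions are [L⁻⁵ T⁵].

L: -5, T: 5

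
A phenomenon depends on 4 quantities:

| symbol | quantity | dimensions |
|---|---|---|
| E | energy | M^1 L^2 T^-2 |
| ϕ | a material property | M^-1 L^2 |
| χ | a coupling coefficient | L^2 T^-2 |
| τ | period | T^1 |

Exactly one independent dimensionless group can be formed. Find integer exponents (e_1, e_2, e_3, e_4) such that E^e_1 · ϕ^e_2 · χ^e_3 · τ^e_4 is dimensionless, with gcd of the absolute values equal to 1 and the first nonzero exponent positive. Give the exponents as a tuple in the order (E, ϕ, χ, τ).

M: e_1·(1) + e_2·(-1) + e_3·(0) + e_4·(0) = 0
L: e_1·(2) + e_2·(2) + e_3·(2) + e_4·(0) = 0
T: e_1·(-2) + e_2·(0) + e_3·(-2) + e_4·(1) = 0
Solving this homogeneous linear system for the smallest-integer solution (first nonzero entry positive) gives (1, 1, -2, -2).

(1, 1, -2, -2)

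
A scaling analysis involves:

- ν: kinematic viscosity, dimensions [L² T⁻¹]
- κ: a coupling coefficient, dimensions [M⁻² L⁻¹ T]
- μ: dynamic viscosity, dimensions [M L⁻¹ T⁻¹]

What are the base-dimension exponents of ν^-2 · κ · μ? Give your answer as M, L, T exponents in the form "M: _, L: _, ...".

Collect each base-dimension exponent across the product:
  M: −2·(0) + (-2) + (1) = -1
  L: −2·(2) + (-1) + (-1) = -6
  T: −2·(-1) + (1) + (-1) = 2
So the dimensions are [M⁻¹ L⁻⁶ T²].

M: -1, L: -6, T: 2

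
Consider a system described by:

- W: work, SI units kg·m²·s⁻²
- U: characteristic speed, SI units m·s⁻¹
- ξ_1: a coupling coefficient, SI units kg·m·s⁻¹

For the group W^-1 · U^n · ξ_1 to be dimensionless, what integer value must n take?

Balance the L exponent: (1)·n from U, plus −(2) + (1) = -1 from the rest, must sum to zero.
n − 1 = 0, so n = 1.

1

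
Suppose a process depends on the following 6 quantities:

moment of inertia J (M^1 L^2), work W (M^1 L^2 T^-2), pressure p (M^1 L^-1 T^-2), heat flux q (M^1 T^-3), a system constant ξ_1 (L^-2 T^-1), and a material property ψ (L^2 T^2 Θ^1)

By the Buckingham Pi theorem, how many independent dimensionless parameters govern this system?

2

There are 6 variables and 4 base dimensions (M, L, T, Θ).
The dimension matrix has rank 4.
Independent dimensionless groups: 6 − 4 = 2.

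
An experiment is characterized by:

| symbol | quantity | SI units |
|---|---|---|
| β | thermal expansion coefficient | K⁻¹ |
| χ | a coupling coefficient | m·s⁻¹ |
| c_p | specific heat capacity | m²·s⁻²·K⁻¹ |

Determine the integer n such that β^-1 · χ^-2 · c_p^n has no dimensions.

Balance the L exponent: (2)·n from c_p, plus −(0) − 2·(1) = -2 from the rest, must sum to zero.
2n − 2 = 0, so n = 1.

1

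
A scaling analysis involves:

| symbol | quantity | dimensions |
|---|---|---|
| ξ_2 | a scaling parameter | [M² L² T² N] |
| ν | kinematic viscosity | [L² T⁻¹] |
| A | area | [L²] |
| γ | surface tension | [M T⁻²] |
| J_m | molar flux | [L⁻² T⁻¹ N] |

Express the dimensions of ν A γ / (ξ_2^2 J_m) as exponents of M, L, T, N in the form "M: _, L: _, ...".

M: -3, L: 2, T: -6, N: -3

Collect each base-dimension exponent across the product:
  M: −2·(2) + (0) + (0) + (1) − (0) = -3
  L: −2·(2) + (2) + (2) + (0) − (-2) = 2
  T: −2·(2) + (-1) + (0) + (-2) − (-1) = -6
  N: −2·(1) + (0) + (0) + (0) − (1) = -3
So the dimensions are [M⁻³ L² T⁻⁶ N⁻³].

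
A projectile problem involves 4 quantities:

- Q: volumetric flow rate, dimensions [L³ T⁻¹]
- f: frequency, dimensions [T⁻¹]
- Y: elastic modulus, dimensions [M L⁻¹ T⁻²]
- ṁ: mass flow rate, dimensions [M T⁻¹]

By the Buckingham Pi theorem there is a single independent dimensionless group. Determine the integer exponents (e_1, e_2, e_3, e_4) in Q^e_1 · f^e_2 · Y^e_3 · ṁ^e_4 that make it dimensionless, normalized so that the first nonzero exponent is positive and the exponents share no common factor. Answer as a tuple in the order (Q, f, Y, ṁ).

M: e_1·(0) + e_2·(0) + e_3·(1) + e_4·(1) = 0
L: e_1·(3) + e_2·(0) + e_3·(-1) + e_4·(0) = 0
T: e_1·(-1) + e_2·(-1) + e_3·(-2) + e_4·(-1) = 0
Solving this homogeneous linear system for the smallest-integer solution (first nonzero entry positive) gives (1, -4, 3, -3).

(1, -4, 3, -3)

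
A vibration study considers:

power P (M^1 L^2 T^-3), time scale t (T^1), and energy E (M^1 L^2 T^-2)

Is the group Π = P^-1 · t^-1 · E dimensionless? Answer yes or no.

Sum the exponent of each base dimension across the product:
  M: −[P]_M − [t]_M + [E]_M = −(1) − (0) + (1) = 0
  L: −[P]_L − [t]_L + [E]_L = −(2) − (0) + (2) = 0
  T: −[P]_T − [t]_T + [E]_T = −(-3) − (1) + (-2) = 0
  I: −[P]_I − [t]_I + [E]_I = −(0) − (0) + (0) = 0
All base exponents vanish — dimensionless.

yes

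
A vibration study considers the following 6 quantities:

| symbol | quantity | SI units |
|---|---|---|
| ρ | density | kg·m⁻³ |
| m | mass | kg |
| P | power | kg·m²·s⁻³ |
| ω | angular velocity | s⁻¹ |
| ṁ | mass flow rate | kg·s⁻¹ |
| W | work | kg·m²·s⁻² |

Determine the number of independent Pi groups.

There are 6 variables and 3 base dimensions (M, L, T).
The dimension matrix has rank 3.
Independent dimensionless groups: 6 − 3 = 3.

3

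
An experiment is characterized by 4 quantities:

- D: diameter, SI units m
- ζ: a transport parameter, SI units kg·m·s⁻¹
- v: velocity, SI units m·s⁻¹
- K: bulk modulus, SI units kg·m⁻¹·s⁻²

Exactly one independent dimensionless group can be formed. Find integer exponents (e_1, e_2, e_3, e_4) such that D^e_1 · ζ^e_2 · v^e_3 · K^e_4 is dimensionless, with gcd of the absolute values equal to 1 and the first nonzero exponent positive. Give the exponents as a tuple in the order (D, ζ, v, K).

(3, -1, -1, 1)

M: e_1·(0) + e_2·(1) + e_3·(0) + e_4·(1) = 0
L: e_1·(1) + e_2·(1) + e_3·(1) + e_4·(-1) = 0
T: e_1·(0) + e_2·(-1) + e_3·(-1) + e_4·(-2) = 0
Solving this homogeneous linear system for the smallest-integer solution (first nonzero entry positive) gives (3, -1, -1, 1).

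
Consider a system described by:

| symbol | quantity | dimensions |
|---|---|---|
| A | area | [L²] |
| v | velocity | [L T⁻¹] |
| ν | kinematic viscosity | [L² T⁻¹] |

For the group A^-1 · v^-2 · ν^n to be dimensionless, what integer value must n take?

Balance the L exponent: (2)·n from ν, plus −(2) − 2·(1) = -4 from the rest, must sum to zero.
2n − 4 = 0, so n = 2.

2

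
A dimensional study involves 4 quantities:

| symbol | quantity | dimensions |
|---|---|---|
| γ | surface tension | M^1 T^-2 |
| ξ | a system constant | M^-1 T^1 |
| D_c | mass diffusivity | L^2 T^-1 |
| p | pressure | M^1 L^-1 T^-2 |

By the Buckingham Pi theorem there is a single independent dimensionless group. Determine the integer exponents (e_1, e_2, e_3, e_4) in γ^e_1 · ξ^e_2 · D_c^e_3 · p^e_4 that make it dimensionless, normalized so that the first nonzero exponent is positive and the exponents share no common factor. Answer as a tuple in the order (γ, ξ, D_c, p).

M: e_1·(1) + e_2·(-1) + e_3·(0) + e_4·(1) = 0
L: e_1·(0) + e_2·(0) + e_3·(2) + e_4·(-1) = 0
T: e_1·(-2) + e_2·(1) + e_3·(-1) + e_4·(-2) = 0
Solving this homogeneous linear system for the smallest-integer solution (first nonzero entry positive) gives (3, 1, -1, -2).

(3, 1, -1, -2)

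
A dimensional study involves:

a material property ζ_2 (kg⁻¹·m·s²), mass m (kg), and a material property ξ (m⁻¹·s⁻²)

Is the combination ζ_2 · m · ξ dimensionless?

Sum the exponent of each base dimension across the product:
  M: [ζ_2]_M + [m]_M + [ξ]_M = (-1) + (1) + (0) = 0
  L: [ζ_2]_L + [m]_L + [ξ]_L = (1) + (0) + (-1) = 0
  T: [ζ_2]_T + [m]_T + [ξ]_T = (2) + (0) + (-2) = 0
All base exponents vanish — dimensionless.

yes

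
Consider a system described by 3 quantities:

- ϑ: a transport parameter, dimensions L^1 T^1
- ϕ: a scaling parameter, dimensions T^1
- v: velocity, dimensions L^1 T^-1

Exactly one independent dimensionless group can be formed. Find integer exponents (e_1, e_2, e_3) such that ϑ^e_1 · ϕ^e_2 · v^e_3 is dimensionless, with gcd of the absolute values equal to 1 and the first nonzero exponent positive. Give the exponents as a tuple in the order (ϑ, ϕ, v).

L: e_1·(1) + e_2·(0) + e_3·(1) = 0
T: e_1·(1) + e_2·(1) + e_3·(-1) = 0
Solving this homogeneous linear system for the smallest-integer solution (first nonzero entry positive) gives (1, -2, -1).

(1, -2, -1)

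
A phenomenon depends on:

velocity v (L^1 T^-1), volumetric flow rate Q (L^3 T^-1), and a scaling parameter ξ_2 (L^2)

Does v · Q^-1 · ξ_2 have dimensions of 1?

yes

Sum the exponent of each base dimension across the product:
  L: [v]_L − [Q]_L + [ξ_2]_L = (1) − (3) + (2) = 0
  T: [v]_T − [Q]_T + [ξ_2]_T = (-1) − (-1) + (0) = 0
All base exponents vanish — dimensionless.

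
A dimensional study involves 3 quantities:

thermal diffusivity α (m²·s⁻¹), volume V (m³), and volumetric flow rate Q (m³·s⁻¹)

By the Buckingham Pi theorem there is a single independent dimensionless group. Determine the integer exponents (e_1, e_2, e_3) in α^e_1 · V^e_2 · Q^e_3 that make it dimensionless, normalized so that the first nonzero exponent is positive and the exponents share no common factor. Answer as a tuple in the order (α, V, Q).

(3, 1, -3)

L: e_1·(2) + e_2·(3) + e_3·(3) = 0
T: e_1·(-1) + e_2·(0) + e_3·(-1) = 0
Solving this homogeneous linear system for the smallest-integer solution (first nonzero entry positive) gives (3, 1, -3).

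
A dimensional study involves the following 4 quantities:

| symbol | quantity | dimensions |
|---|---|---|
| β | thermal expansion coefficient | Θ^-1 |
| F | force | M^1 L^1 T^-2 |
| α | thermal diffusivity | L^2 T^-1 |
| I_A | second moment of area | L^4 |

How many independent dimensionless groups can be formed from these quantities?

There are 4 variables and 4 base dimensions (M, L, T, Θ).
The dimension matrix has rank 4.
Independent dimensionless groups: 4 − 4 = 0.

0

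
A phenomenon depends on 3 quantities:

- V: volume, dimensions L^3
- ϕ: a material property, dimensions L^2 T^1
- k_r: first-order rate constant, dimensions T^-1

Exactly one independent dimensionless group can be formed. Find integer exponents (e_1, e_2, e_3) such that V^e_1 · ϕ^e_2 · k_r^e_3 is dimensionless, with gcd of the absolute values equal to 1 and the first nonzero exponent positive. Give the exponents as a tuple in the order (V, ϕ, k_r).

L: e_1·(3) + e_2·(2) + e_3·(0) = 0
T: e_1·(0) + e_2·(1) + e_3·(-1) = 0
Solving this homogeneous linear system for the smallest-integer solution (first nonzero entry positive) gives (2, -3, -3).

(2, -3, -3)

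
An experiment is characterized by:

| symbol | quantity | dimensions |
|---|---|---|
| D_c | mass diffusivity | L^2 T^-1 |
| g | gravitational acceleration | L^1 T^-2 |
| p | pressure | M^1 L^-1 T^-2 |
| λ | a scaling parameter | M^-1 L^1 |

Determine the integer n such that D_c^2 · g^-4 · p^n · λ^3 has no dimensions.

Balance the M exponent: (1)·n from p, plus 2·(0) − 4·(0) + 3·(-1) = -3 from the rest, must sum to zero.
n − 3 = 0, so n = 3.

3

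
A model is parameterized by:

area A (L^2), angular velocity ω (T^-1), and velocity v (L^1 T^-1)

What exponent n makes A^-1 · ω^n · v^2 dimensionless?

Balance the T exponent: (-1)·n from ω, plus −(0) + 2·(-1) = -2 from the rest, must sum to zero.
−n − 2 = 0, so n = -2.

-2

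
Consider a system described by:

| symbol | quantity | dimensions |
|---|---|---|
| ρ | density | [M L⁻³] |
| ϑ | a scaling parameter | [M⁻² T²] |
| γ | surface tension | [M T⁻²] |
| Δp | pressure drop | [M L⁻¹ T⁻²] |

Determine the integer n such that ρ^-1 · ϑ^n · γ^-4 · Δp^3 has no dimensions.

-1

Balance the M exponent: (-2)·n from ϑ, plus −(1) − 4·(1) + 3·(1) = -2 from the rest, must sum to zero.
-2n − 2 = 0, so n = -1.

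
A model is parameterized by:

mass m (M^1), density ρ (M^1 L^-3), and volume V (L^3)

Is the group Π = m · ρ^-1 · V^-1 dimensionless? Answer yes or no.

yes

Sum the exponent of each base dimension across the product:
  M: [m]_M − [ρ]_M − [V]_M = (1) − (1) − (0) = 0
  L: [m]_L − [ρ]_L − [V]_L = (0) − (-3) − (3) = 0
  T: [m]_T − [ρ]_T − [V]_T = (0) − (0) − (0) = 0
  I: [m]_I − [ρ]_I − [V]_I = (0) − (0) − (0) = 0
All base exponents vanish — dimensionless.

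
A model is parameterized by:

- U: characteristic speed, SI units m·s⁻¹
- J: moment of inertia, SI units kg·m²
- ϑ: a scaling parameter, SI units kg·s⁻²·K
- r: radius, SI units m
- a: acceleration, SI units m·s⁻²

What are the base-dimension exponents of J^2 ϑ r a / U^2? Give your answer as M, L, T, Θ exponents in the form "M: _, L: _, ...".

M: 3, L: 4, T: -2, Θ: 1

Collect each base-dimension exponent across the product:
  M: −2·(0) + 2·(1) + (1) + (0) + (0) = 3
  L: −2·(1) + 2·(2) + (0) + (1) + (1) = 4
  T: −2·(-1) + 2·(0) + (-2) + (0) + (-2) = -2
  Θ: −2·(0) + 2·(0) + (1) + (0) + (0) = 1
So the dimensions are [M³ L⁴ T⁻² Θ].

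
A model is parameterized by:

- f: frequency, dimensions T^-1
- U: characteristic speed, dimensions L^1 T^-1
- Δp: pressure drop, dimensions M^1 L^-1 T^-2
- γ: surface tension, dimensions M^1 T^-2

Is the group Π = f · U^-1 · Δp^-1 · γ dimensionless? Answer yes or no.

Sum the exponent of each base dimension across the product:
  M: [f]_M − [U]_M − [Δp]_M + [γ]_M = (0) − (0) − (1) + (1) = 0
  L: [f]_L − [U]_L − [Δp]_L + [γ]_L = (0) − (1) − (-1) + (0) = 0
  T: [f]_T − [U]_T − [Δp]_T + [γ]_T = (-1) − (-1) − (-2) + (-2) = 0
All base exponents vanish — dimensionless.

yes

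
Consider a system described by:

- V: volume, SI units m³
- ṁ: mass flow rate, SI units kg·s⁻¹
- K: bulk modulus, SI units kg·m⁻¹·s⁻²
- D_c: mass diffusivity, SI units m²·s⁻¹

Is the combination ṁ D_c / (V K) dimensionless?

Sum the exponent of each base dimension across the product:
  M: −[V]_M + [ṁ]_M − [K]_M + [D_c]_M = −(0) + (1) − (1) + (0) = 0
  L: −[V]_L + [ṁ]_L − [K]_L + [D_c]_L = −(3) + (0) − (-1) + (2) = 0
  T: −[V]_T + [ṁ]_T − [K]_T + [D_c]_T = −(0) + (-1) − (-2) + (-1) = 0
All base exponents vanish — dimensionless.

yes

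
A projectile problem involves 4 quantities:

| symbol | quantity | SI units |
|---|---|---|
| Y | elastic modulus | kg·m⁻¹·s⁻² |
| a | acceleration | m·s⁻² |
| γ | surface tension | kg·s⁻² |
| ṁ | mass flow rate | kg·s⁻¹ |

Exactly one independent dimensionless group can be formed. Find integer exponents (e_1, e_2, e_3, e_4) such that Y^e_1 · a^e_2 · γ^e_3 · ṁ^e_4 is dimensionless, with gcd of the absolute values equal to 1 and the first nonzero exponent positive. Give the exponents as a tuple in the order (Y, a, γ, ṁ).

(1, 1, -3, 2)

M: e_1·(1) + e_2·(0) + e_3·(1) + e_4·(1) = 0
L: e_1·(-1) + e_2·(1) + e_3·(0) + e_4·(0) = 0
T: e_1·(-2) + e_2·(-2) + e_3·(-2) + e_4·(-1) = 0
Solving this homogeneous linear system for the smallest-integer solution (first nonzero entry positive) gives (1, 1, -3, 2).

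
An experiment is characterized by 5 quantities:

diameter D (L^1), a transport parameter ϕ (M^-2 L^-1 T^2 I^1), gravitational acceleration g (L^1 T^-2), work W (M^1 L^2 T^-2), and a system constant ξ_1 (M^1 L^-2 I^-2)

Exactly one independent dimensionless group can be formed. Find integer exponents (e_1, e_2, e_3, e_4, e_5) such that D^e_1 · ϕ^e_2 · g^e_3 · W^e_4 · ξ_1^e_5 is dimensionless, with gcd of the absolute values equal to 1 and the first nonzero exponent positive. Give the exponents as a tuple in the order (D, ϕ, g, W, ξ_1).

M: e_1·(0) + e_2·(-2) + e_3·(0) + e_4·(1) + e_5·(1) = 0
L: e_1·(1) + e_2·(-1) + e_3·(1) + e_4·(2) + e_5·(-2) = 0
T: e_1·(0) + e_2·(2) + e_3·(-2) + e_4·(-2) + e_5·(0) = 0
I: e_1·(0) + e_2·(1) + e_3·(0) + e_4·(0) + e_5·(-2) = 0
Solving this homogeneous linear system for the smallest-integer solution (first nonzero entry positive) gives (1, -2, 1, -3, -1).

(1, -2, 1, -3, -1)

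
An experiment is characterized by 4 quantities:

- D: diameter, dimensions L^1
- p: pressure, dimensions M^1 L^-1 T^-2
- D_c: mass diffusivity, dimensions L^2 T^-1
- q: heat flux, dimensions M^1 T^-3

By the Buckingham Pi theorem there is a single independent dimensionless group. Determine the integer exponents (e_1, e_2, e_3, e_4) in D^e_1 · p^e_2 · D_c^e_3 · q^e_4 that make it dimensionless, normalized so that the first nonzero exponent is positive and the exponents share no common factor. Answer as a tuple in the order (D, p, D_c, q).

M: e_1·(0) + e_2·(1) + e_3·(0) + e_4·(1) = 0
L: e_1·(1) + e_2·(-1) + e_3·(2) + e_4·(0) = 0
T: e_1·(0) + e_2·(-2) + e_3·(-1) + e_4·(-3) = 0
Solving this homogeneous linear system for the smallest-integer solution (first nonzero entry positive) gives (1, -1, -1, 1).

(1, -1, -1, 1)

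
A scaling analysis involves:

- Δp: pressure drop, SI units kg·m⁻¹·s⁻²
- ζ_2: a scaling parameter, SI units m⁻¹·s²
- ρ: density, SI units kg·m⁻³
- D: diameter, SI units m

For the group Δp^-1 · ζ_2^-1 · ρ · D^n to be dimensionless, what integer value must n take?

Balance the L exponent: (1)·n from D, plus −(-1) − (-1) + (-3) = -1 from the rest, must sum to zero.
n − 1 = 0, so n = 1.

1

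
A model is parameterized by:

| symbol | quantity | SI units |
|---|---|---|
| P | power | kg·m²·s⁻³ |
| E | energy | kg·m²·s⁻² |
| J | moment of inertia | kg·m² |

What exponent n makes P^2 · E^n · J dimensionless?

Balance the M exponent: (1)·n from E, plus 2·(1) + (1) = 3 from the rest, must sum to zero.
n + 3 = 0, so n = -3.

-3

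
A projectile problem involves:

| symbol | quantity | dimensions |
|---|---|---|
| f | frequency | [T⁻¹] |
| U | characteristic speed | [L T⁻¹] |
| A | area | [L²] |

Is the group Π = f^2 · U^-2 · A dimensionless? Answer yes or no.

yes

Sum the exponent of each base dimension across the product:
  M: 2·[f]_M − 2·[U]_M + [A]_M = 2·(0) − 2·(0) + (0) = 0
  L: 2·[f]_L − 2·[U]_L + [A]_L = 2·(0) − 2·(1) + (2) = 0
  T: 2·[f]_T − 2·[U]_T + [A]_T = 2·(-1) − 2·(-1) + (0) = 0
All base exponents vanish — dimensionless.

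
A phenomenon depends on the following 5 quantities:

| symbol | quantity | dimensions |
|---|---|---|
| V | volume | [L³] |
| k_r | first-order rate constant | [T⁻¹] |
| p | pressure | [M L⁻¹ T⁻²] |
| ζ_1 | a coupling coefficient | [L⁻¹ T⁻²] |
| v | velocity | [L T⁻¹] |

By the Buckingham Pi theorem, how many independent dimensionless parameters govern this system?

There are 5 variables and 3 base dimensions (M, L, T).
The dimension matrix has rank 3.
Independent dimensionless groups: 5 − 3 = 2.

2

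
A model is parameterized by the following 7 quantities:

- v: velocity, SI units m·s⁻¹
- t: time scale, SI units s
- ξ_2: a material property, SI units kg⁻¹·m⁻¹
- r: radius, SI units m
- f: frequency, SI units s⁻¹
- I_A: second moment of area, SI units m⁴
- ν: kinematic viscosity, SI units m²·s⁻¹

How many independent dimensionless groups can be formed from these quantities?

4

There are 7 variables and 3 base dimensions (M, L, T).
The dimension matrix has rank 3.
Independent dimensionless groups: 7 − 3 = 4.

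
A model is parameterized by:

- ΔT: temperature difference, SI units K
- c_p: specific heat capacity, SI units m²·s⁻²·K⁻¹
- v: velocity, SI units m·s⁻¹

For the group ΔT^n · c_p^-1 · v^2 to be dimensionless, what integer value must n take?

Balance the Θ exponent: (1)·n from ΔT, plus −(-1) + 2·(0) = 1 from the rest, must sum to zero.
n + 1 = 0, so n = -1.

-1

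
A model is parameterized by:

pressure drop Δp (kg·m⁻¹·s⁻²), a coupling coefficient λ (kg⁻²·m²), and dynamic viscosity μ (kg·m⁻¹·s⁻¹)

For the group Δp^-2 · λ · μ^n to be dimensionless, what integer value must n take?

4

Balance the M exponent: (1)·n from μ, plus −2·(1) + (-2) = -4 from the rest, must sum to zero.
n − 4 = 0, so n = 4.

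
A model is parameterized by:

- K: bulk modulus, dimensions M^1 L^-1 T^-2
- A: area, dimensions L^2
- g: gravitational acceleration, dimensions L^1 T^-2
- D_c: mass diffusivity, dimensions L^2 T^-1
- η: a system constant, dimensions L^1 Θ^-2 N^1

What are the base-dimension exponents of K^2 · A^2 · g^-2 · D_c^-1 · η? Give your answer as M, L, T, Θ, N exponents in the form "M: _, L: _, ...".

M: 2, L: -1, T: 1, Θ: -2, N: 1

Collect each base-dimension exponent across the product:
  M: 2·(1) + 2·(0) − 2·(0) − (0) + (0) = 2
  L: 2·(-1) + 2·(2) − 2·(1) − (2) + (1) = -1
  T: 2·(-2) + 2·(0) − 2·(-2) − (-1) + (0) = 1
  Θ: 2·(0) + 2·(0) − 2·(0) − (0) + (-2) = -2
  N: 2·(0) + 2·(0) − 2·(0) − (0) + (1) = 1
So the dimensions are [M² L⁻¹ T Θ⁻² N].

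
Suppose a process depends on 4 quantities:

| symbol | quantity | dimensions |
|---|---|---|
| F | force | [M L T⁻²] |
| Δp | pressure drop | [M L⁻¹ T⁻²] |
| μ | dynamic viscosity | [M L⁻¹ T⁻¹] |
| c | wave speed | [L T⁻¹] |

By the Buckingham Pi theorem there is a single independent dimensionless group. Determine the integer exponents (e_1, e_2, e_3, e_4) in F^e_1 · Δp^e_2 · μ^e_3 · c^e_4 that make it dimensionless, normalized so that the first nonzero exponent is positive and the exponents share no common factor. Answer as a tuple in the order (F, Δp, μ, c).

(1, 1, -2, -2)

M: e_1·(1) + e_2·(1) + e_3·(1) + e_4·(0) = 0
L: e_1·(1) + e_2·(-1) + e_3·(-1) + e_4·(1) = 0
T: e_1·(-2) + e_2·(-2) + e_3·(-1) + e_4·(-1) = 0
Solving this homogeneous linear system for the smallest-integer solution (first nonzero entry positive) gives (1, 1, -2, -2).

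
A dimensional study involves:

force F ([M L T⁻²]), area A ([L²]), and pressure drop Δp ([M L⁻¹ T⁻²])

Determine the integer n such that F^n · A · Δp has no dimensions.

Balance the M exponent: (1)·n from F, plus (0) + (1) = 1 from the rest, must sum to zero.
n + 1 = 0, so n = -1.

-1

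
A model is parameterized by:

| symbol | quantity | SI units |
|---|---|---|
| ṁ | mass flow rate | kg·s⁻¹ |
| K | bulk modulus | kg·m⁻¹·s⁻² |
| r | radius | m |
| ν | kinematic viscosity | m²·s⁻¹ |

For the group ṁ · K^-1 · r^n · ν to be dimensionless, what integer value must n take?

Balance the L exponent: (1)·n from r, plus (0) − (-1) + (2) = 3 from the rest, must sum to zero.
n + 3 = 0, so n = -3.

-3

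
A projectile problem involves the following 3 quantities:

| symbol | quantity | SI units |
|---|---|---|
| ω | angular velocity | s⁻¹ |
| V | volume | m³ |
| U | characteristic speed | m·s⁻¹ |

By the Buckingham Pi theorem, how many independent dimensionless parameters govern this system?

1

There are 3 variables and 2 base dimensions (L, T).
The dimension matrix has rank 2.
Independent dimensionless groups: 3 − 2 = 1.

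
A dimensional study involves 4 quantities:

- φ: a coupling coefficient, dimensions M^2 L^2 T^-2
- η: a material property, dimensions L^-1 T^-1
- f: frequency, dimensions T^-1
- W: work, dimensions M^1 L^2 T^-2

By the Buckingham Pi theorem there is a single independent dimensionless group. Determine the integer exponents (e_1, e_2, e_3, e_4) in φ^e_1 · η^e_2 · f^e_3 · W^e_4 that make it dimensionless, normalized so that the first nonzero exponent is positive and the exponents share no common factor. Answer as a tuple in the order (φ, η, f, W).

M: e_1·(2) + e_2·(0) + e_3·(0) + e_4·(1) = 0
L: e_1·(2) + e_2·(-1) + e_3·(0) + e_4·(2) = 0
T: e_1·(-2) + e_2·(-1) + e_3·(-1) + e_4·(-2) = 0
Solving this homogeneous linear system for the smallest-integer solution (first nonzero entry positive) gives (1, -2, 4, -2).

(1, -2, 4, -2)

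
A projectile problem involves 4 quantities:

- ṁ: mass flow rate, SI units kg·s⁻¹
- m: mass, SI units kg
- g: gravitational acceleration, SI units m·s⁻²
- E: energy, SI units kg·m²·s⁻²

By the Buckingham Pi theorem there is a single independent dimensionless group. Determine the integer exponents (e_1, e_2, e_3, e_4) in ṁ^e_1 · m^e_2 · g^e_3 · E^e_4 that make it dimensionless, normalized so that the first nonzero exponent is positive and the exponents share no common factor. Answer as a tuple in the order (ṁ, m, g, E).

M: e_1·(1) + e_2·(1) + e_3·(0) + e_4·(1) = 0
L: e_1·(0) + e_2·(0) + e_3·(1) + e_4·(2) = 0
T: e_1·(-1) + e_2·(0) + e_3·(-2) + e_4·(-2) = 0
Solving this homogeneous linear system for the smallest-integer solution (first nonzero entry positive) gives (2, -3, -2, 1).

(2, -3, -2, 1)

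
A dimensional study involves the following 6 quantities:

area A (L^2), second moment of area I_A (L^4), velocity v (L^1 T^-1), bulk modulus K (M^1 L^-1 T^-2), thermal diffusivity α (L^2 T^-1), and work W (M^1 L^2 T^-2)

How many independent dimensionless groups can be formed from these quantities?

There are 6 variables and 3 base dimensions (M, L, T).
The dimension matrix has rank 3.
Independent dimensionless groups: 6 − 3 = 3.

3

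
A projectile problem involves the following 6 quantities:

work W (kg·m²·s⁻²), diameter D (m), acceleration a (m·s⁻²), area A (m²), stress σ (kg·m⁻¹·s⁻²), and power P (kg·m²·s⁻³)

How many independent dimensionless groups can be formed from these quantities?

There are 6 variables and 3 base dimensions (M, L, T).
The dimension matrix has rank 3.
Independent dimensionless groups: 6 − 3 = 3.

3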